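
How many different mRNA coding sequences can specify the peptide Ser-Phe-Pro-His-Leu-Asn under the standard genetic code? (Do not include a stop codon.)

1152

Ser: 6 codons.
Phe: 2 codons.
Pro: 4 codons.
His: 2 codons.
Leu: 6 codons.
Asn: 2 codons.
6 × 2 × 4 × 2 × 6 × 2 = 1152.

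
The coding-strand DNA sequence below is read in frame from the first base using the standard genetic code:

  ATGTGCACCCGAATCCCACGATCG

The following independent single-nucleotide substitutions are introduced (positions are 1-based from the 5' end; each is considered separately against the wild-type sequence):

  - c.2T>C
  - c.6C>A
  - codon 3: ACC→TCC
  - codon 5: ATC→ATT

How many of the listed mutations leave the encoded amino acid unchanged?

1

Codon 1: ATG (Met) → ACG (Thr) — missense.
Codon 2: TGC (Cys) → TGA (Stop) — nonsense.
Codon 3: ACC (Thr) → TCC (Ser) — missense.
Codon 5: ATC (Ile) → ATT (Ile) — synonymous.
Synonymous: 1 of 4.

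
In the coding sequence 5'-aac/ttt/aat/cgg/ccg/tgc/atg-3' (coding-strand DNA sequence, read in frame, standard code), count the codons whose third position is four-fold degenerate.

Codon 1 AAC (Asn): third position 2-fold.
Codon 2 TTT (Phe): third position 2-fold.
Codon 3 AAT (Asn): third position 2-fold.
Codon 4 CGG (Arg): third position 4-fold.
Codon 5 CCG (Pro): third position 4-fold.
Codon 6 TGC (Cys): third position 2-fold.
Codon 7 ATG (Met): third position 1-fold.
Four-fold degenerate third positions: 2.

2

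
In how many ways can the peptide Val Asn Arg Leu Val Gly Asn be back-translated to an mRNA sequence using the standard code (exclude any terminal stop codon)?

9216

Val: 4 codons.
Asn: 2 codons.
Arg: 6 codons.
Leu: 6 codons.
Val: 4 codons.
Gly: 4 codons.
Asn: 2 codons.
4 × 2 × 6 × 6 × 4 × 4 × 2 = 9216.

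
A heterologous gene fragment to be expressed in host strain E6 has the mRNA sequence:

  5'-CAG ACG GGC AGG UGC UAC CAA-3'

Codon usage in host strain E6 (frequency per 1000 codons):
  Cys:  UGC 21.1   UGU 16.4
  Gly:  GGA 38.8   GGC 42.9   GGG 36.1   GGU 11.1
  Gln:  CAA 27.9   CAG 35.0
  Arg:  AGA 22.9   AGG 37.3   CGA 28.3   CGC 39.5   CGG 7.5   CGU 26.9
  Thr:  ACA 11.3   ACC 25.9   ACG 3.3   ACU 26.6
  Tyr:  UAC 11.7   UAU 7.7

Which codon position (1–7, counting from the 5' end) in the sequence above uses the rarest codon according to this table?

Codon 1 CAG (Gln): 35.0 per 1000.
Codon 2 ACG (Thr): 3.3 per 1000.
Codon 3 GGC (Gly): 42.9 per 1000.
Codon 4 AGG (Arg): 37.3 per 1000.
Codon 5 UGC (Cys): 21.1 per 1000.
Codon 6 UAC (Tyr): 11.7 per 1000.
Codon 7 CAA (Gln): 27.9 per 1000.
Lowest frequency is 3.3 at codon 2.

2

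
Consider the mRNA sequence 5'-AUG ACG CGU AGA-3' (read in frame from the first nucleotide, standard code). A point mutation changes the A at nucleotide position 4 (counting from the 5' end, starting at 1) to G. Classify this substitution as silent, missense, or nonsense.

Position 4 falls in codon 2: ACG → Thr.
After the substitution the codon is GCG → Ala.
Thr ≠ Ala, so this is a missense mutation.

missense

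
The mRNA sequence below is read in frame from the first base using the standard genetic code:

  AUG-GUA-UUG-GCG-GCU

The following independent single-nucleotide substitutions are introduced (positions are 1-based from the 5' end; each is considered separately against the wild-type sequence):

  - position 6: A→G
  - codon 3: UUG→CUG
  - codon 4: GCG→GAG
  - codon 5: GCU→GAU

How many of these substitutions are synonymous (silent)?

Codon 2: GUA (Val) → GUG (Val) — synonymous.
Codon 3: UUG (Leu) → CUG (Leu) — synonymous.
Codon 4: GCG (Ala) → GAG (Glu) — missense.
Codon 5: GCU (Ala) → GAU (Asp) — missense.
Synonymous: 2 of 4.

2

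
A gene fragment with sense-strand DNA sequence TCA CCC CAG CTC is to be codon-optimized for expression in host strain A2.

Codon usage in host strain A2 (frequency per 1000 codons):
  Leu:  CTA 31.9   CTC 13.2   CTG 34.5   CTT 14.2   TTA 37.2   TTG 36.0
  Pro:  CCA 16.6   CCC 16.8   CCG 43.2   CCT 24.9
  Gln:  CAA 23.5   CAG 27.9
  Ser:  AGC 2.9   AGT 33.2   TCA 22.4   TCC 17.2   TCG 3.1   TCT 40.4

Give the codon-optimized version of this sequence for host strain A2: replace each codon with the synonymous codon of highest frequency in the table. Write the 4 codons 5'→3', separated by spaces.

TCT CCG CAG TTA

Codon 1 (Ser): best is TCT at 40.4.
Codon 2 (Pro): best is CCG at 43.2.
Codon 3 (Gln): best is CAG at 27.9.
Codon 4 (Leu): best is TTA at 37.2.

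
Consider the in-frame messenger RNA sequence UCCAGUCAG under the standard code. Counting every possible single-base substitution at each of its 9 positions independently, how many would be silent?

Codon 1 (UCC, Ser): 3 synonymous substitutions.
Codon 2 (AGU, Ser): 1 synonymous substitution.
Codon 3 (CAG, Gln): 1 synonymous substitution.
Total: 3 + 1 + 1 = 5.

5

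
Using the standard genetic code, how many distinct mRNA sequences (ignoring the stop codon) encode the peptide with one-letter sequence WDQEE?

16

Trp: 1 codon.
Asp: 2 codons.
Gln: 2 codons.
Glu: 2 codons.
Glu: 2 codons.
1 × 2 × 2 × 2 × 2 = 16.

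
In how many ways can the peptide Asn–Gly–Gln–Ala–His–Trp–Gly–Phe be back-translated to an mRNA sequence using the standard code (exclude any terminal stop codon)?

1024

Asn: 2 codons.
Gly: 4 codons.
Gln: 2 codons.
Ala: 4 codons.
His: 2 codons.
Trp: 1 codon.
Gly: 4 codons.
Phe: 2 codons.
2 × 4 × 2 × 4 × 2 × 1 × 4 × 2 = 1024.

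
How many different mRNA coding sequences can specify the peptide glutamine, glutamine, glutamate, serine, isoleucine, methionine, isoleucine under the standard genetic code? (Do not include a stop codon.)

432

Gln: 2 codons.
Gln: 2 codons.
Glu: 2 codons.
Ser: 6 codons.
Ile: 3 codons.
Met: 1 codon.
Ile: 3 codons.
2 × 2 × 2 × 6 × 3 × 1 × 3 = 432.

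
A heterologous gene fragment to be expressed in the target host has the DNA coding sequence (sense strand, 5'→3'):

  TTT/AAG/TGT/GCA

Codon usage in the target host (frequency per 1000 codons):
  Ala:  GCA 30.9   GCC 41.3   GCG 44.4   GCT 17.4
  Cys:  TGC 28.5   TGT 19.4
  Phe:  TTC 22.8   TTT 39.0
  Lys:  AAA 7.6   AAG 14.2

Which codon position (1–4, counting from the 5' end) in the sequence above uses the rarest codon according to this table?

2

Codon 1 TTT (Phe): 39.0 per 1000.
Codon 2 AAG (Lys): 14.2 per 1000.
Codon 3 TGT (Cys): 19.4 per 1000.
Codon 4 GCA (Ala): 30.9 per 1000.
Lowest frequency is 14.2 at codon 2.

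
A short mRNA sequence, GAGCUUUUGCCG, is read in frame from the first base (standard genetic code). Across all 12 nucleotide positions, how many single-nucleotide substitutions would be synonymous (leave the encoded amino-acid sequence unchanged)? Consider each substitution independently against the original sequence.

9

Codon 1 (GAG, Glu): 1 synonymous substitution.
Codon 2 (CUU, Leu): 3 synonymous substitutions.
Codon 3 (UUG, Leu): 2 synonymous substitutions.
Codon 4 (CCG, Pro): 3 synonymous substitutions.
Total: 1 + 3 + 2 + 3 = 9.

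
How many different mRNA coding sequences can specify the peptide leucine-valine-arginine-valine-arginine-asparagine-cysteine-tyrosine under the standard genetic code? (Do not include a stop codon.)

27648

Leu: 6 codons.
Val: 4 codons.
Arg: 6 codons.
Val: 4 codons.
Arg: 6 codons.
Asn: 2 codons.
Cys: 2 codons.
Tyr: 2 codons.
6 × 4 × 6 × 4 × 6 × 2 × 2 × 2 = 27648.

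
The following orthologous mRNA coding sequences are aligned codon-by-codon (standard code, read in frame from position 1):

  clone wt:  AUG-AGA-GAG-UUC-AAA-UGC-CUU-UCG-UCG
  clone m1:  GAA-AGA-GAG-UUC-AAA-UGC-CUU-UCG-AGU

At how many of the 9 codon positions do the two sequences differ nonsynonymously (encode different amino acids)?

1

Codon 1: AUG Met / GAA Glu — nonsynonymous.
Codon 2: AGA Arg / AGA Arg — identical.
Codon 3: GAG Glu / GAG Glu — identical.
Codon 4: UUC Phe / UUC Phe — identical.
Codon 5: AAA Lys / AAA Lys — identical.
Codon 6: UGC Cys / UGC Cys — identical.
Codon 7: CUU Leu / CUU Leu — identical.
Codon 8: UCG Ser / UCG Ser — identical.
Codon 9: UCG Ser / AGU Ser — synonymous.
Nonsynonymous differences: 1.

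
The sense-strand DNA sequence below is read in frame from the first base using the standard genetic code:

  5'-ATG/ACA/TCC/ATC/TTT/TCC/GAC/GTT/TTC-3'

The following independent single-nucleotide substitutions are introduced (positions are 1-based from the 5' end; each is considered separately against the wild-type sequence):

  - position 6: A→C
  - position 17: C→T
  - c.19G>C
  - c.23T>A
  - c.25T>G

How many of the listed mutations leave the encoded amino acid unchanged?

1

Codon 2: ACA (Thr) → ACC (Thr) — synonymous.
Codon 6: TCC (Ser) → TTC (Phe) — missense.
Codon 7: GAC (Asp) → CAC (His) — missense.
Codon 8: GTT (Val) → GAT (Asp) — missense.
Codon 9: TTC (Phe) → GTC (Val) — missense.
Synonymous: 1 of 5.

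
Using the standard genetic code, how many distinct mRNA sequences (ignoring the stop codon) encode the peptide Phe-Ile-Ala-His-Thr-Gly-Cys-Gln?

Phe: 2 codons.
Ile: 3 codons.
Ala: 4 codons.
His: 2 codons.
Thr: 4 codons.
Gly: 4 codons.
Cys: 2 codons.
Gln: 2 codons.
2 × 3 × 4 × 2 × 4 × 4 × 2 × 2 = 3072.

3072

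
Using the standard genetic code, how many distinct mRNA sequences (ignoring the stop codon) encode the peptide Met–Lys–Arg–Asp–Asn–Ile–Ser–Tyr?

1728

Met: 1 codon.
Lys: 2 codons.
Arg: 6 codons.
Asp: 2 codons.
Asn: 2 codons.
Ile: 3 codons.
Ser: 6 codons.
Tyr: 2 codons.
1 × 2 × 6 × 2 × 2 × 3 × 6 × 2 = 1728.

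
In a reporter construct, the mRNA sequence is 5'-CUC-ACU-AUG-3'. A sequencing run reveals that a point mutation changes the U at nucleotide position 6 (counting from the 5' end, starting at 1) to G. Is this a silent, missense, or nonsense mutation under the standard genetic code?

Position 6 falls in codon 2: ACU → Thr.
After the substitution the codon is ACG → Thr.
Both encode Thr, so the change is synonymous.

silent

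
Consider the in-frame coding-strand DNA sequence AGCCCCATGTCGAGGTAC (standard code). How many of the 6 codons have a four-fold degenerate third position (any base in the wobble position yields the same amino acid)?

Codon 1 AGC (Ser): third position 2-fold.
Codon 2 CCC (Pro): third position 4-fold.
Codon 3 ATG (Met): third position 1-fold.
Codon 4 TCG (Ser): third position 4-fold.
Codon 5 AGG (Arg): third position 2-fold.
Codon 6 TAC (Tyr): third position 2-fold.
Four-fold degenerate third positions: 2.

2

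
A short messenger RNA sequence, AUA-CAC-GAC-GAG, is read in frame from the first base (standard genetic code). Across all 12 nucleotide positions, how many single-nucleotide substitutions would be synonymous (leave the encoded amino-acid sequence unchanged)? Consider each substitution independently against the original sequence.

5

Codon 1 (AUA, Ile): 2 synonymous substitutions.
Codon 2 (CAC, His): 1 synonymous substitution.
Codon 3 (GAC, Asp): 1 synonymous substitution.
Codon 4 (GAG, Glu): 1 synonymous substitution.
Total: 2 + 1 + 1 + 1 = 5.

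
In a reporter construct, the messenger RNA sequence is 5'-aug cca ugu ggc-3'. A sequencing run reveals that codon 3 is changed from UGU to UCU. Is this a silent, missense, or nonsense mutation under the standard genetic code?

missense

Position 8 falls in codon 3: UGU → Cys.
After the substitution the codon is UCU → Ser.
Cys ≠ Ser, so this is a missense mutation.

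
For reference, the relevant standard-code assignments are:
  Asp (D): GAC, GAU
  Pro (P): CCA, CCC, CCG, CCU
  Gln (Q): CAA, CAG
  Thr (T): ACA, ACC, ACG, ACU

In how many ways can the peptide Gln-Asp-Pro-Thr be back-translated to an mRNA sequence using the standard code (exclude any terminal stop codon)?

Gln: 2 codons.
Asp: 2 codons.
Pro: 4 codons.
Thr: 4 codons.
2 × 2 × 4 × 4 = 64.

64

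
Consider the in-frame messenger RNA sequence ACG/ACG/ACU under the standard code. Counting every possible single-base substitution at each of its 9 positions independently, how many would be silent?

Codon 1 (ACG, Thr): 3 synonymous substitutions.
Codon 2 (ACG, Thr): 3 synonymous substitutions.
Codon 3 (ACU, Thr): 3 synonymous substitutions.
Total: 3 + 3 + 3 = 9.

9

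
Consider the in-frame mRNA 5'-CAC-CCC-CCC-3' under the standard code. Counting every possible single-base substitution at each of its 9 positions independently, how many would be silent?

Codon 1 (CAC, His): 1 synonymous substitution.
Codon 2 (CCC, Pro): 3 synonymous substitutions.
Codon 3 (CCC, Pro): 3 synonymous substitutions.
Total: 1 + 3 + 3 = 7.

7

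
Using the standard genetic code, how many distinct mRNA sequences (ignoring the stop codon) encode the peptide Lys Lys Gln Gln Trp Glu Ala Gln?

Lys: 2 codons.
Lys: 2 codons.
Gln: 2 codons.
Gln: 2 codons.
Trp: 1 codon.
Glu: 2 codons.
Ala: 4 codons.
Gln: 2 codons.
2 × 2 × 2 × 2 × 1 × 2 × 4 × 2 = 256.

256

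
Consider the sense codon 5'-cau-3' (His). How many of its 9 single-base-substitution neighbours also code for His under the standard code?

Position 1: none → 0 synonymous.
Position 2: none → 0 synonymous.
Position 3: CAC → 1 synonymous.
Total: 0 + 0 + 1 = 1.

1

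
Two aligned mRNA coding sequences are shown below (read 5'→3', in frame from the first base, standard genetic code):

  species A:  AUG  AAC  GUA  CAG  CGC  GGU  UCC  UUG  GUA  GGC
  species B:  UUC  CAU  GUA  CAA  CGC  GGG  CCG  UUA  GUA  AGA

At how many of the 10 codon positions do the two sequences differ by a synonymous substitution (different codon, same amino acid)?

3

Codon 1: AUG Met / UUC Phe — nonsynonymous.
Codon 2: AAC Asn / CAU His — nonsynonymous.
Codon 3: GUA Val / GUA Val — identical.
Codon 4: CAG Gln / CAA Gln — synonymous.
Codon 5: CGC Arg / CGC Arg — identical.
Codon 6: GGU Gly / GGG Gly — synonymous.
Codon 7: UCC Ser / CCG Pro — nonsynonymous.
Codon 8: UUG Leu / UUA Leu — synonymous.
Codon 9: GUA Val / GUA Val — identical.
Codon 10: GGC Gly / AGA Arg — nonsynonymous.
Synonymous differences: 3.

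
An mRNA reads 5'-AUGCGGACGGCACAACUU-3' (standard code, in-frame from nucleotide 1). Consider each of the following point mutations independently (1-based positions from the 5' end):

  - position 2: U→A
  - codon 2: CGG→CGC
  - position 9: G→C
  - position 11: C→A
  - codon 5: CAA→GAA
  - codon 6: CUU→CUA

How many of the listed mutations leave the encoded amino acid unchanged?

3

Codon 1: AUG (Met) → AAG (Lys) — missense.
Codon 2: CGG (Arg) → CGC (Arg) — synonymous.
Codon 3: ACG (Thr) → ACC (Thr) — synonymous.
Codon 4: GCA (Ala) → GAA (Glu) — missense.
Codon 5: CAA (Gln) → GAA (Glu) — missense.
Codon 6: CUU (Leu) → CUA (Leu) — synonymous.
Synonymous: 3 of 6.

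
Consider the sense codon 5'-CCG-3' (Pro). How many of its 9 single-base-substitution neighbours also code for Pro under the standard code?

3

Position 1: none → 0 synonymous.
Position 2: none → 0 synonymous.
Position 3: CCT, CCC, CCA → 3 synonymous.
Total: 0 + 0 + 3 = 3.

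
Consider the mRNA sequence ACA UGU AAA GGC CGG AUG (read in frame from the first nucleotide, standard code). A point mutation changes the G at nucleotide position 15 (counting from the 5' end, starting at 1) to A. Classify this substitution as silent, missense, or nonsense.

silent

Position 15 falls in codon 5: CGG → Arg.
After the substitution the codon is CGA → Arg.
Both encode Arg, so the change is synonymous.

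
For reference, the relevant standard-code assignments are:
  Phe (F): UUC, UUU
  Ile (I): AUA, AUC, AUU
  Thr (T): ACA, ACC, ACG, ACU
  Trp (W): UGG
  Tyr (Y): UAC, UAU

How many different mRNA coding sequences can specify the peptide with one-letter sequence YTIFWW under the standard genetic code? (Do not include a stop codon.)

Tyr: 2 codons.
Thr: 4 codons.
Ile: 3 codons.
Phe: 2 codons.
Trp: 1 codon.
Trp: 1 codon.
2 × 4 × 3 × 2 × 1 × 1 = 48.

48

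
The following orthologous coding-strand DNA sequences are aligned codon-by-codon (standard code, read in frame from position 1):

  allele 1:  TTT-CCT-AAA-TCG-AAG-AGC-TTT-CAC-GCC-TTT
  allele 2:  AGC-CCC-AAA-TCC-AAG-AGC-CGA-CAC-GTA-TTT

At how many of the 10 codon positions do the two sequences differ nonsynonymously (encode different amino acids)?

Codon 1: TTT Phe / AGC Ser — nonsynonymous.
Codon 2: CCT Pro / CCC Pro — synonymous.
Codon 3: AAA Lys / AAA Lys — identical.
Codon 4: TCG Ser / TCC Ser — synonymous.
Codon 5: AAG Lys / AAG Lys — identical.
Codon 6: AGC Ser / AGC Ser — identical.
Codon 7: TTT Phe / CGA Arg — nonsynonymous.
Codon 8: CAC His / CAC His — identical.
Codon 9: GCC Ala / GTA Val — nonsynonymous.
Codon 10: TTT Phe / TTT Phe — identical.
Nonsynonymous differences: 3.

3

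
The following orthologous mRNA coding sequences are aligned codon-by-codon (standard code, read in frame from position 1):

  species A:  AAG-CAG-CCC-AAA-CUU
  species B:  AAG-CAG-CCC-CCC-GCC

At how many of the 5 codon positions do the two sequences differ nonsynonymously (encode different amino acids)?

Codon 1: AAG Lys / AAG Lys — identical.
Codon 2: CAG Gln / CAG Gln — identical.
Codon 3: CCC Pro / CCC Pro — identical.
Codon 4: AAA Lys / CCC Pro — nonsynonymous.
Codon 5: CUU Leu / GCC Ala — nonsynonymous.
Nonsynonymous differences: 2.

2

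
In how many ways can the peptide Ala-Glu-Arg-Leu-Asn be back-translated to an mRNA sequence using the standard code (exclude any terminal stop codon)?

576

Ala: 4 codons.
Glu: 2 codons.
Arg: 6 codons.
Leu: 6 codons.
Asn: 2 codons.
4 × 2 × 6 × 6 × 2 = 576.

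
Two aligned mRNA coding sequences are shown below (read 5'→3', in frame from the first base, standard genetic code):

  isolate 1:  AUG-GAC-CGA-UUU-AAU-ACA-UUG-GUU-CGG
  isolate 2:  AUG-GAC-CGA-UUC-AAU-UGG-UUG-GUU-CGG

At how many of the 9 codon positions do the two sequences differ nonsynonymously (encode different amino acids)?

Codon 1: AUG Met / AUG Met — identical.
Codon 2: GAC Asp / GAC Asp — identical.
Codon 3: CGA Arg / CGA Arg — identical.
Codon 4: UUU Phe / UUC Phe — synonymous.
Codon 5: AAU Asn / AAU Asn — identical.
Codon 6: ACA Thr / UGG Trp — nonsynonymous.
Codon 7: UUG Leu / UUG Leu — identical.
Codon 8: GUU Val / GUU Val — identical.
Codon 9: CGG Arg / CGG Arg — identical.
Nonsynonymous differences: 1.

1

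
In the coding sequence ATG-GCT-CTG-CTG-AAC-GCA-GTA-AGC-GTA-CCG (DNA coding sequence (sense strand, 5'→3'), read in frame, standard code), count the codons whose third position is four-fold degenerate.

7

Codon 1 ATG (Met): third position 1-fold.
Codon 2 GCT (Ala): third position 4-fold.
Codon 3 CTG (Leu): third position 4-fold.
Codon 4 CTG (Leu): third position 4-fold.
Codon 5 AAC (Asn): third position 2-fold.
Codon 6 GCA (Ala): third position 4-fold.
Codon 7 GTA (Val): third position 4-fold.
Codon 8 AGC (Ser): third position 2-fold.
Codon 9 GTA (Val): third position 4-fold.
Codon 10 CCG (Pro): third position 4-fold.
Four-fold degenerate third positions: 7.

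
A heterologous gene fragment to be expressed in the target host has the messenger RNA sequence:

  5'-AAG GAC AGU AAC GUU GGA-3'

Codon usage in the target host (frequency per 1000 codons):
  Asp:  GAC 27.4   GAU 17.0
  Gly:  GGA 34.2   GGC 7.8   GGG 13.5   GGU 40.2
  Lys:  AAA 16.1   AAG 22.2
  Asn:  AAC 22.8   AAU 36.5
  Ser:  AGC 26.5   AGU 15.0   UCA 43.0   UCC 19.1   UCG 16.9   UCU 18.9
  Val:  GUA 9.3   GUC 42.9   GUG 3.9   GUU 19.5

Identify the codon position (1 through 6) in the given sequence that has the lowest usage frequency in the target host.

3

Codon 1 AAG (Lys): 22.2 per 1000.
Codon 2 GAC (Asp): 27.4 per 1000.
Codon 3 AGU (Ser): 15.0 per 1000.
Codon 4 AAC (Asn): 22.8 per 1000.
Codon 5 GUU (Val): 19.5 per 1000.
Codon 6 GGA (Gly): 34.2 per 1000.
Lowest frequency is 15.0 at codon 3.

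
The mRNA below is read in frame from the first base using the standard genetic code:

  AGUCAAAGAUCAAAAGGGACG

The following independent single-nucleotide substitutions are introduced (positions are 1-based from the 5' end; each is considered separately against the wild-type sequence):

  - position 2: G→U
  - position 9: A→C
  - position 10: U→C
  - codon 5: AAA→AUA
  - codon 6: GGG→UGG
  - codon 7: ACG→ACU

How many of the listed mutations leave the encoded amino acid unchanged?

Codon 1: AGU (Ser) → AUU (Ile) — missense.
Codon 3: AGA (Arg) → AGC (Ser) — missense.
Codon 4: UCA (Ser) → CCA (Pro) — missense.
Codon 5: AAA (Lys) → AUA (Ile) — missense.
Codon 6: GGG (Gly) → UGG (Trp) — missense.
Codon 7: ACG (Thr) → ACU (Thr) — synonymous.
Synonymous: 1 of 6.

1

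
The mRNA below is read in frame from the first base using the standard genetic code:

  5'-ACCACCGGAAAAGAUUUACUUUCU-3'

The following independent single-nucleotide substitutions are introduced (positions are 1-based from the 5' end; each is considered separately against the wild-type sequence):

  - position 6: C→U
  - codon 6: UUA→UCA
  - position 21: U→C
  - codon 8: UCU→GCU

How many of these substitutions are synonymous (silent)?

Codon 2: ACC (Thr) → ACU (Thr) — synonymous.
Codon 6: UUA (Leu) → UCA (Ser) — missense.
Codon 7: CUU (Leu) → CUC (Leu) — synonymous.
Codon 8: UCU (Ser) → GCU (Ala) — missense.
Synonymous: 2 of 4.

2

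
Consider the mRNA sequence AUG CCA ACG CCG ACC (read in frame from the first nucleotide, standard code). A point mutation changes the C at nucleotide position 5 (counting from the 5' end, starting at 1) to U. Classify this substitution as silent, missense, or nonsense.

missense

Position 5 falls in codon 2: CCA → Pro.
After the substitution the codon is CUA → Leu.
Pro ≠ Leu, so this is a missense mutation.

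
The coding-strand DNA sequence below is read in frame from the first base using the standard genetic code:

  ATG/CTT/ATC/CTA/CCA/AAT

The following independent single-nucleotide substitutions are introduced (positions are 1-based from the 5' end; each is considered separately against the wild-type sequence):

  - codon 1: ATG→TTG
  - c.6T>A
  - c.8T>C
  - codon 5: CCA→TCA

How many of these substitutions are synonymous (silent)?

1

Codon 1: ATG (Met) → TTG (Leu) — missense.
Codon 2: CTT (Leu) → CTA (Leu) — synonymous.
Codon 3: ATC (Ile) → ACC (Thr) — missense.
Codon 5: CCA (Pro) → TCA (Ser) — missense.
Synonymous: 1 of 4.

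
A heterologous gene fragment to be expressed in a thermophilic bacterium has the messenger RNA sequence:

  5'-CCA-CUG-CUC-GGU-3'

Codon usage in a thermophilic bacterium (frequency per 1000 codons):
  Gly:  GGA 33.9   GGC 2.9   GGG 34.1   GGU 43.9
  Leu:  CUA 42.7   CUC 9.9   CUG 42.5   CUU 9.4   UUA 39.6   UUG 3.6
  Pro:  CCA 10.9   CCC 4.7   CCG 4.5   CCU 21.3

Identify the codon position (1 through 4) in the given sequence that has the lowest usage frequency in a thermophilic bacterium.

3

Codon 1 CCA (Pro): 10.9 per 1000.
Codon 2 CUG (Leu): 42.5 per 1000.
Codon 3 CUC (Leu): 9.9 per 1000.
Codon 4 GGU (Gly): 43.9 per 1000.
Lowest frequency is 9.9 at codon 3.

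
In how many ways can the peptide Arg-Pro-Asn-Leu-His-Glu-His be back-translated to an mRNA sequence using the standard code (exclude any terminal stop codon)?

2304

Arg: 6 codons.
Pro: 4 codons.
Asn: 2 codons.
Leu: 6 codons.
His: 2 codons.
Glu: 2 codons.
His: 2 codons.
6 × 4 × 2 × 6 × 2 × 2 × 2 = 2304.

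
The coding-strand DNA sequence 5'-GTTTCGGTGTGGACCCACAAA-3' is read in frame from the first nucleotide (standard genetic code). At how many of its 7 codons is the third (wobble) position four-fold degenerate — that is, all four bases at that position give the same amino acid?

Codon 1 GTT (Val): third position 4-fold.
Codon 2 TCG (Ser): third position 4-fold.
Codon 3 GTG (Val): third position 4-fold.
Codon 4 TGG (Trp): third position 1-fold.
Codon 5 ACC (Thr): third position 4-fold.
Codon 6 CAC (His): third position 2-fold.
Codon 7 AAA (Lys): third position 2-fold.
Four-fold degenerate third positions: 4.

4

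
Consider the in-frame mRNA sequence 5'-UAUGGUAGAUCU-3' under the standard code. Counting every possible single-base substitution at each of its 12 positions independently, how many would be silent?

9

Codon 1 (UAU, Tyr): 1 synonymous substitution.
Codon 2 (GGU, Gly): 3 synonymous substitutions.
Codon 3 (AGA, Arg): 2 synonymous substitutions.
Codon 4 (UCU, Ser): 3 synonymous substitutions.
Total: 1 + 3 + 2 + 3 = 9.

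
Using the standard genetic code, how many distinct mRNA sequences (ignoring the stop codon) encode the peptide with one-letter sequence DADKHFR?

Asp: 2 codons.
Ala: 4 codons.
Asp: 2 codons.
Lys: 2 codons.
His: 2 codons.
Phe: 2 codons.
Arg: 6 codons.
2 × 4 × 2 × 2 × 2 × 2 × 6 = 768.

768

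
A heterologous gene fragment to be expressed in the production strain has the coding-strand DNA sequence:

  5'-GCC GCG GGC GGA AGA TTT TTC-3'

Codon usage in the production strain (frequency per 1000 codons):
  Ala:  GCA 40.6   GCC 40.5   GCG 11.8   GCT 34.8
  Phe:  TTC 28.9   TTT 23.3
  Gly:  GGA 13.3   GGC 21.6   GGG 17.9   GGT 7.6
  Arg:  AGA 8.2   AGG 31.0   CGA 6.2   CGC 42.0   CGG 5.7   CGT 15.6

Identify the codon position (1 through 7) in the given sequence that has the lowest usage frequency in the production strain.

Codon 1 GCC (Ala): 40.5 per 1000.
Codon 2 GCG (Ala): 11.8 per 1000.
Codon 3 GGC (Gly): 21.6 per 1000.
Codon 4 GGA (Gly): 13.3 per 1000.
Codon 5 AGA (Arg): 8.2 per 1000.
Codon 6 TTT (Phe): 23.3 per 1000.
Codon 7 TTC (Phe): 28.9 per 1000.
Lowest frequency is 8.2 at codon 5.

5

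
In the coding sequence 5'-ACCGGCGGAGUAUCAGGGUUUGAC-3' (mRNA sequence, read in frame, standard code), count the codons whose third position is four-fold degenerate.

6

Codon 1 ACC (Thr): third position 4-fold.
Codon 2 GGC (Gly): third position 4-fold.
Codon 3 GGA (Gly): third position 4-fold.
Codon 4 GUA (Val): third position 4-fold.
Codon 5 UCA (Ser): third position 4-fold.
Codon 6 GGG (Gly): third position 4-fold.
Codon 7 UUU (Phe): third position 2-fold.
Codon 8 GAC (Asp): third position 2-fold.
Four-fold degenerate third positions: 6.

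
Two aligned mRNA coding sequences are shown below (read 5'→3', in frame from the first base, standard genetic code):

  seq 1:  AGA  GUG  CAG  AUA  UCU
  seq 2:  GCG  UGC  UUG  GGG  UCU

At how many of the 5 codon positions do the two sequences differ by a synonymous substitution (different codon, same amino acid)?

0

Codon 1: AGA Arg / GCG Ala — nonsynonymous.
Codon 2: GUG Val / UGC Cys — nonsynonymous.
Codon 3: CAG Gln / UUG Leu — nonsynonymous.
Codon 4: AUA Ile / GGG Gly — nonsynonymous.
Codon 5: UCU Ser / UCU Ser — identical.
Synonymous differences: 0.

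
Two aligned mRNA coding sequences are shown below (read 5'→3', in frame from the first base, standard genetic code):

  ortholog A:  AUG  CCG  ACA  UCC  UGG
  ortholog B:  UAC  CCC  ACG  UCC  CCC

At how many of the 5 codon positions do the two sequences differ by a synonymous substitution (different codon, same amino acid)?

Codon 1: AUG Met / UAC Tyr — nonsynonymous.
Codon 2: CCG Pro / CCC Pro — synonymous.
Codon 3: ACA Thr / ACG Thr — synonymous.
Codon 4: UCC Ser / UCC Ser — identical.
Codon 5: UGG Trp / CCC Pro — nonsynonymous.
Synonymous differences: 2.

2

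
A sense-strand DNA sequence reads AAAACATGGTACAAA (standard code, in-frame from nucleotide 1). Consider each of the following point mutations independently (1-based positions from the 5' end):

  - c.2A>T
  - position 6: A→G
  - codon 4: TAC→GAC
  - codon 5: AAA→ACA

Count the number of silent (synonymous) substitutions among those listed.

1

Codon 1: AAA (Lys) → ATA (Ile) — missense.
Codon 2: ACA (Thr) → ACG (Thr) — synonymous.
Codon 4: TAC (Tyr) → GAC (Asp) — missense.
Codon 5: AAA (Lys) → ACA (Thr) — missense.
Synonymous: 1 of 4.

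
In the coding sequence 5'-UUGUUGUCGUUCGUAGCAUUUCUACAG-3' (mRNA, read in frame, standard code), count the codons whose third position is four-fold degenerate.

4

Codon 1 UUG (Leu): third position 2-fold.
Codon 2 UUG (Leu): third position 2-fold.
Codon 3 UCG (Ser): third position 4-fold.
Codon 4 UUC (Phe): third position 2-fold.
Codon 5 GUA (Val): third position 4-fold.
Codon 6 GCA (Ala): third position 4-fold.
Codon 7 UUU (Phe): third position 2-fold.
Codon 8 CUA (Leu): third position 4-fold.
Codon 9 CAG (Gln): third position 2-fold.
Four-fold degenerate third positions: 4.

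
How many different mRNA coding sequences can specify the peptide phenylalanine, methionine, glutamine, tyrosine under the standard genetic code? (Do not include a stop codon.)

8

Phe: 2 codons.
Met: 1 codon.
Gln: 2 codons.
Tyr: 2 codons.
2 × 1 × 2 × 2 = 8.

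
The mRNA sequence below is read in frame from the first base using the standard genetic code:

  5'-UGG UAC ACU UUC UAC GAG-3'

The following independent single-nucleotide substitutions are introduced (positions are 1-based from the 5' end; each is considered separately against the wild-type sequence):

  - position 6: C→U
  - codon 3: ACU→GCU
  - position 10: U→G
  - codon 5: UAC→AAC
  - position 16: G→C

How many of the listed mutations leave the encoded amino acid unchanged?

1

Codon 2: UAC (Tyr) → UAU (Tyr) — synonymous.
Codon 3: ACU (Thr) → GCU (Ala) — missense.
Codon 4: UUC (Phe) → GUC (Val) — missense.
Codon 5: UAC (Tyr) → AAC (Asn) — missense.
Codon 6: GAG (Glu) → CAG (Gln) — missense.
Synonymous: 1 of 5.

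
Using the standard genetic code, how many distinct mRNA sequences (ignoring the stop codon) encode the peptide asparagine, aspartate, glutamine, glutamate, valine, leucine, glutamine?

768

Asn: 2 codons.
Asp: 2 codons.
Gln: 2 codons.
Glu: 2 codons.
Val: 4 codons.
Leu: 6 codons.
Gln: 2 codons.
2 × 2 × 2 × 2 × 4 × 6 × 2 = 768.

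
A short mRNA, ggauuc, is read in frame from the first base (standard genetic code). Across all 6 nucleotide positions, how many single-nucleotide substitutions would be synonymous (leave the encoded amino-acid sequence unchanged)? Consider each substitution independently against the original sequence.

Codon 1 (GGA, Gly): 3 synonymous substitutions.
Codon 2 (UUC, Phe): 1 synonymous substitution.
Total: 3 + 1 = 4.

4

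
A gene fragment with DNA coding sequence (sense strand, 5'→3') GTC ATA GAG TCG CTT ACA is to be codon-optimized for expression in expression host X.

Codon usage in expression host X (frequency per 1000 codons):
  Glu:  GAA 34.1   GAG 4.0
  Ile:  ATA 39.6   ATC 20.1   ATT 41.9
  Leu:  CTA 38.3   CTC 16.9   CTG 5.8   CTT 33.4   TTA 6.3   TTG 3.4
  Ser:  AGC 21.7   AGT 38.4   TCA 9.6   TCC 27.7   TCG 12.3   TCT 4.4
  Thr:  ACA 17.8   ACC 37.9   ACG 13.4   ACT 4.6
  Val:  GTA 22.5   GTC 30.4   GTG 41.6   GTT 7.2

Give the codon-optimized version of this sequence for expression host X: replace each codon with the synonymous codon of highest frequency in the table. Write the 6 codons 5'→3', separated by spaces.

Codon 1 (Val): best is GTG at 41.6.
Codon 2 (Ile): best is ATT at 41.9.
Codon 3 (Glu): best is GAA at 34.1.
Codon 4 (Ser): best is AGT at 38.4.
Codon 5 (Leu): best is CTA at 38.3.
Codon 6 (Thr): best is ACC at 37.9.

GTG ATT GAA AGT CTA ACC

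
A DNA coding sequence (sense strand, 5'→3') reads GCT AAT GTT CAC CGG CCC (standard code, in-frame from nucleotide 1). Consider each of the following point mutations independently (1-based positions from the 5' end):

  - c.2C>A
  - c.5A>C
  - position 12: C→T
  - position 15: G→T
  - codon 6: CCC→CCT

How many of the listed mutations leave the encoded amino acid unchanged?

3

Codon 1: GCT (Ala) → GAT (Asp) — missense.
Codon 2: AAT (Asn) → ACT (Thr) — missense.
Codon 4: CAC (His) → CAT (His) — synonymous.
Codon 5: CGG (Arg) → CGT (Arg) — synonymous.
Codon 6: CCC (Pro) → CCT (Pro) — synonymous.
Synonymous: 3 of 5.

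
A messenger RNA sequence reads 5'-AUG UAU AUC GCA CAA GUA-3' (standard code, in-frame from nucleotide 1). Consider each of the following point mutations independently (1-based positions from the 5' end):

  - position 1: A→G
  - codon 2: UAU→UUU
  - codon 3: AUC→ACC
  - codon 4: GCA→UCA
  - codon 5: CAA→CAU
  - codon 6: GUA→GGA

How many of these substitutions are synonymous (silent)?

Codon 1: AUG (Met) → GUG (Val) — missense.
Codon 2: UAU (Tyr) → UUU (Phe) — missense.
Codon 3: AUC (Ile) → ACC (Thr) — missense.
Codon 4: GCA (Ala) → UCA (Ser) — missense.
Codon 5: CAA (Gln) → CAU (His) — missense.
Codon 6: GUA (Val) → GGA (Gly) — missense.
Synonymous: 0 of 6.

0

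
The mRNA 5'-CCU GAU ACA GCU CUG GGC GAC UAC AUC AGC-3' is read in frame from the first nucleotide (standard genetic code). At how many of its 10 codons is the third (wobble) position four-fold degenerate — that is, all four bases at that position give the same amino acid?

Codon 1 CCU (Pro): third position 4-fold.
Codon 2 GAU (Asp): third position 2-fold.
Codon 3 ACA (Thr): third position 4-fold.
Codon 4 GCU (Ala): third position 4-fold.
Codon 5 CUG (Leu): third position 4-fold.
Codon 6 GGC (Gly): third position 4-fold.
Codon 7 GAC (Asp): third position 2-fold.
Codon 8 UAC (Tyr): third position 2-fold.
Codon 9 AUC (Ile): third position 3-fold.
Codon 10 AGC (Ser): third position 2-fold.
Four-fold degenerate third positions: 5.

5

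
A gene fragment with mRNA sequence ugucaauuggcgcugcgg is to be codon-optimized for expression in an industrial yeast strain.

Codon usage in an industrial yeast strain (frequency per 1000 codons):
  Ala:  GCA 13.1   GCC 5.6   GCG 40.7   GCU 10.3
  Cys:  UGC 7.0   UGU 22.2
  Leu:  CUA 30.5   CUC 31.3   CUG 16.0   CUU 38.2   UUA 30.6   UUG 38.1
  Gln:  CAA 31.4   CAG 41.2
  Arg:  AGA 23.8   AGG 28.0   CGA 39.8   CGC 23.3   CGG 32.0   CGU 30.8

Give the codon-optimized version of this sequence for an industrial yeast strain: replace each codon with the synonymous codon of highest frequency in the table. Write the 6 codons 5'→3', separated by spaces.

UGU CAG CUU GCG CUU CGA

Codon 1 (Cys): best is UGU at 22.2.
Codon 2 (Gln): best is CAG at 41.2.
Codon 3 (Leu): best is CUU at 38.2.
Codon 4 (Ala): best is GCG at 40.7.
Codon 5 (Leu): best is CUU at 38.2.
Codon 6 (Arg): best is CGA at 39.8.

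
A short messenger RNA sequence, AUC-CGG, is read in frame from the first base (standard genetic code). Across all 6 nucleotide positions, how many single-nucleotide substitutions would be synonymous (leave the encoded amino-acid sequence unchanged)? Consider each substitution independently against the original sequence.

Codon 1 (AUC, Ile): 2 synonymous substitutions.
Codon 2 (CGG, Arg): 4 synonymous substitutions.
Total: 2 + 4 = 6.

6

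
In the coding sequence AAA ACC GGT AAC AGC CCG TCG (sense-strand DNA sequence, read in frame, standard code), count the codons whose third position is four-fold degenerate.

4

Codon 1 AAA (Lys): third position 2-fold.
Codon 2 ACC (Thr): third position 4-fold.
Codon 3 GGT (Gly): third position 4-fold.
Codon 4 AAC (Asn): third position 2-fold.
Codon 5 AGC (Ser): third position 2-fold.
Codon 6 CCG (Pro): third position 4-fold.
Codon 7 TCG (Ser): third position 4-fold.
Four-fold degenerate third positions: 4.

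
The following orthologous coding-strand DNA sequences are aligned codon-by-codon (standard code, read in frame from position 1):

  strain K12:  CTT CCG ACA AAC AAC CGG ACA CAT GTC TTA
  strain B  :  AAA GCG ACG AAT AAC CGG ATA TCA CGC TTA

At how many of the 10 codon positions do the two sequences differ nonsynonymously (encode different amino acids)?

Codon 1: CTT Leu / AAA Lys — nonsynonymous.
Codon 2: CCG Pro / GCG Ala — nonsynonymous.
Codon 3: ACA Thr / ACG Thr — synonymous.
Codon 4: AAC Asn / AAT Asn — synonymous.
Codon 5: AAC Asn / AAC Asn — identical.
Codon 6: CGG Arg / CGG Arg — identical.
Codon 7: ACA Thr / ATA Ile — nonsynonymous.
Codon 8: CAT His / TCA Ser — nonsynonymous.
Codon 9: GTC Val / CGC Arg — nonsynonymous.
Codon 10: TTA Leu / TTA Leu — identical.
Nonsynonymous differences: 5.

5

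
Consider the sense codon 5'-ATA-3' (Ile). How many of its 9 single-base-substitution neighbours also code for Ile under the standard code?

2

Position 1: none → 0 synonymous.
Position 2: none → 0 synonymous.
Position 3: ATT, ATC → 2 synonymous.
Total: 0 + 0 + 2 = 2.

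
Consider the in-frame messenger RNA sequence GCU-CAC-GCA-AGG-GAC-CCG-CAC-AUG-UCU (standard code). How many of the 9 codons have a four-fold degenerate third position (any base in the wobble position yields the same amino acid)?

4

Codon 1 GCU (Ala): third position 4-fold.
Codon 2 CAC (His): third position 2-fold.
Codon 3 GCA (Ala): third position 4-fold.
Codon 4 AGG (Arg): third position 2-fold.
Codon 5 GAC (Asp): third position 2-fold.
Codon 6 CCG (Pro): third position 4-fold.
Codon 7 CAC (His): third position 2-fold.
Codon 8 AUG (Met): third position 1-fold.
Codon 9 UCU (Ser): third position 4-fold.
Four-fold degenerate third positions: 4.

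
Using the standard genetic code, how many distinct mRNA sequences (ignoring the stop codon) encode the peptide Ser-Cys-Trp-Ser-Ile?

216

Ser: 6 codons.
Cys: 2 codons.
Trp: 1 codon.
Ser: 6 codons.
Ile: 3 codons.
6 × 2 × 1 × 6 × 3 = 216.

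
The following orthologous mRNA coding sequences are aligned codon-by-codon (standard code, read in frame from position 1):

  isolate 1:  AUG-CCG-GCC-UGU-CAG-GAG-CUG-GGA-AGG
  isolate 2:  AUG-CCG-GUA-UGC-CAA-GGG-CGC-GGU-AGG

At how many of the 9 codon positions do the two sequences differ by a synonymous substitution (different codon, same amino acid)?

3

Codon 1: AUG Met / AUG Met — identical.
Codon 2: CCG Pro / CCG Pro — identical.
Codon 3: GCC Ala / GUA Val — nonsynonymous.
Codon 4: UGU Cys / UGC Cys — synonymous.
Codon 5: CAG Gln / CAA Gln — synonymous.
Codon 6: GAG Glu / GGG Gly — nonsynonymous.
Codon 7: CUG Leu / CGC Arg — nonsynonymous.
Codon 8: GGA Gly / GGU Gly — synonymous.
Codon 9: AGG Arg / AGG Arg — identical.
Synonymous differences: 3.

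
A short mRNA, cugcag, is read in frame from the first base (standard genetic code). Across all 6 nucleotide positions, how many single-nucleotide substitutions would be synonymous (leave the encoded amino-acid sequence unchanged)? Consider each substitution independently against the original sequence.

5

Codon 1 (CUG, Leu): 4 synonymous substitutions.
Codon 2 (CAG, Gln): 1 synonymous substitution.
Total: 4 + 1 = 5.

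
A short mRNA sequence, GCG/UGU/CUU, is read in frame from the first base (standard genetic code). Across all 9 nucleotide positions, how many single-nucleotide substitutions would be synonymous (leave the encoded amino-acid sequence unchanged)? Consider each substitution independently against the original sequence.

Codon 1 (GCG, Ala): 3 synonymous substitutions.
Codon 2 (UGU, Cys): 1 synonymous substitution.
Codon 3 (CUU, Leu): 3 synonymous substitutions.
Total: 3 + 1 + 3 = 7.

7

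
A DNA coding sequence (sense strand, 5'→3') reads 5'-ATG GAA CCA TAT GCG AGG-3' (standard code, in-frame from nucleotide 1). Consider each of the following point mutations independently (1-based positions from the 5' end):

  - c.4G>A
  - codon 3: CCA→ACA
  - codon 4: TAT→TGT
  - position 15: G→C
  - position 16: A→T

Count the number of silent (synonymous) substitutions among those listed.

Codon 2: GAA (Glu) → AAA (Lys) — missense.
Codon 3: CCA (Pro) → ACA (Thr) — missense.
Codon 4: TAT (Tyr) → TGT (Cys) — missense.
Codon 5: GCG (Ala) → GCC (Ala) — synonymous.
Codon 6: AGG (Arg) → TGG (Trp) — missense.
Synonymous: 1 of 5.

1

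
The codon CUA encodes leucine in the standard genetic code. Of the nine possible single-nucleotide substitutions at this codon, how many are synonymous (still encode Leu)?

4

Position 1: UUA → 1 synonymous.
Position 2: none → 0 synonymous.
Position 3: CUU, CUC, CUG → 3 synonymous.
Total: 1 + 0 + 3 = 4.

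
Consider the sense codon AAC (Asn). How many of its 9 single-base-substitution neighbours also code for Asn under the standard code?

1

Position 1: none → 0 synonymous.
Position 2: none → 0 synonymous.
Position 3: AAT → 1 synonymous.
Total: 0 + 0 + 1 = 1.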